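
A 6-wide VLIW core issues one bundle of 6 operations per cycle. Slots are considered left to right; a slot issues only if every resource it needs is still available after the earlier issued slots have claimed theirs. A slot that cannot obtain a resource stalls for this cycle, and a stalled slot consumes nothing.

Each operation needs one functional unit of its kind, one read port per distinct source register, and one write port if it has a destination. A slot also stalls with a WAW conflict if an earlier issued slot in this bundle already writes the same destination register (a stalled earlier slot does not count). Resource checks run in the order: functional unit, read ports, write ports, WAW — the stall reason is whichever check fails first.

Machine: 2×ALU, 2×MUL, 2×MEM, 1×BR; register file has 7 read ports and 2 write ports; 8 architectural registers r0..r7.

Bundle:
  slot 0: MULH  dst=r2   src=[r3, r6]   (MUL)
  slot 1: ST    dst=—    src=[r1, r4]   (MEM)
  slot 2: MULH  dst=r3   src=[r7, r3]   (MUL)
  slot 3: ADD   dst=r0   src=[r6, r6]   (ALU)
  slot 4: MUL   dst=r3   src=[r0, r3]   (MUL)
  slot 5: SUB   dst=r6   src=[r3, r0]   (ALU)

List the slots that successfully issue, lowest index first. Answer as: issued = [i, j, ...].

#0 MUL src=r3,r6 dispatched  <A:2 Mu:1 Ld:2 B:1 rd:5 wr:1>
#1 MEM src=r1,r4 dispatched  <A:2 Mu:1 Ld:1 B:1 rd:3 wr:1>
#2 MUL src=r7,r3 dispatched  <A:2 Mu:0 Ld:1 B:1 rd:1 wr:0>
#3 ALU src=r6,r6 held:WR_PORT  <A:2 Mu:0 Ld:1 B:1 rd:1 wr:0>
#4 MUL src=r0,r3 held:FU  <A:2 Mu:0 Ld:1 B:1 rd:1 wr:0>
#5 ALU src=r3,r0 held:RD_PORT  <A:2 Mu:0 Ld:1 B:1 rd:1 wr:0>

issued = [0, 1, 2]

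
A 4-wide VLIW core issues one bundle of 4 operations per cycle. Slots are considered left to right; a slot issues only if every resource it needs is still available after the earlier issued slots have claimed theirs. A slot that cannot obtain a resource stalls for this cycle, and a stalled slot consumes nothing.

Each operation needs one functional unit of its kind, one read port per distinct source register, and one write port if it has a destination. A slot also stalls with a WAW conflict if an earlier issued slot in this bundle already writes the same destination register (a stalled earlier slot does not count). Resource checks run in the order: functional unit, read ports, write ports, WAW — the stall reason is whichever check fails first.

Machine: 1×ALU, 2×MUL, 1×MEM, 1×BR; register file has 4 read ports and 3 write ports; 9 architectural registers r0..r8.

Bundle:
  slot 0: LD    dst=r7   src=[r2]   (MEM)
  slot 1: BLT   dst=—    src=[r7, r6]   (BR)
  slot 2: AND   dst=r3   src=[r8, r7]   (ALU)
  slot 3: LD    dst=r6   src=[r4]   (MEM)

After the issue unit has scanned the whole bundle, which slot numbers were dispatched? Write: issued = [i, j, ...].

  0. MEM→r7 ⇒ go  {1A/2Mu/0Ld/1B | 3r 2w}
  1. BR ⇒ go  {1A/2Mu/0Ld/0B | 1r 2w}
  2. ALU→r3 ⇒ no(RD_PORT)  {1A/2Mu/0Ld/0B | 1r 2w}
  3. MEM→r6 ⇒ no(FU)  {1A/2Mu/0Ld/0B | 1r 2w}

issued = [0, 1]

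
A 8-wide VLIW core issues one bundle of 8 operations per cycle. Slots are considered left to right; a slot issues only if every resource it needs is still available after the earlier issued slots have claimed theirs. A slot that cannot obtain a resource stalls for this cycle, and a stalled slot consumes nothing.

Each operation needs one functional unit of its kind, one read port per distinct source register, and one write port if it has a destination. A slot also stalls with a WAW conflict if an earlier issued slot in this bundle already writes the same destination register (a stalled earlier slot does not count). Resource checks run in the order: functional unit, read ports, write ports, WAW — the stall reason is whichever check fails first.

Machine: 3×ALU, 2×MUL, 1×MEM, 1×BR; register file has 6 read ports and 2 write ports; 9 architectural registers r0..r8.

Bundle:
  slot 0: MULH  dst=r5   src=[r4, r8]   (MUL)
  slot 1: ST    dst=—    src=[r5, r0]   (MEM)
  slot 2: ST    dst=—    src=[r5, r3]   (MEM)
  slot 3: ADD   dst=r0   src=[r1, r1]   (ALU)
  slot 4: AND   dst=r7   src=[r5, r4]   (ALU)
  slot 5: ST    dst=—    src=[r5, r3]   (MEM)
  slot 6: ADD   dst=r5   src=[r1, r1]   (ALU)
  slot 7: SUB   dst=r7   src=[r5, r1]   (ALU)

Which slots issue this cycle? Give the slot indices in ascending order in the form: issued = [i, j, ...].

(0) want 1×MUL +2rd +1wr — yes → AL3|MU1|ME1|BR1|rd4|wr1
(1) want 1×MEM +2rd +0wr — yes → AL3|MU1|ME0|BR1|rd2|wr1
(2) want 1×MEM +2rd +0wr — FU → AL3|MU1|ME0|BR1|rd2|wr1
(3) want 1×ALU +1rd +1wr — yes → AL2|MU1|ME0|BR1|rd1|wr0
(4) want 1×ALU +2rd +1wr — RD_PORT → AL2|MU1|ME0|BR1|rd1|wr0
(5) want 1×MEM +2rd +0wr — FU → AL2|MU1|ME0|BR1|rd1|wr0
(6) want 1×ALU +1rd +1wr — WR_PORT → AL2|MU1|ME0|BR1|rd1|wr0
(7) want 1×ALU +2rd +1wr — RD_PORT → AL2|MU1|ME0|BR1|rd1|wr0

issued = [0, 1, 3]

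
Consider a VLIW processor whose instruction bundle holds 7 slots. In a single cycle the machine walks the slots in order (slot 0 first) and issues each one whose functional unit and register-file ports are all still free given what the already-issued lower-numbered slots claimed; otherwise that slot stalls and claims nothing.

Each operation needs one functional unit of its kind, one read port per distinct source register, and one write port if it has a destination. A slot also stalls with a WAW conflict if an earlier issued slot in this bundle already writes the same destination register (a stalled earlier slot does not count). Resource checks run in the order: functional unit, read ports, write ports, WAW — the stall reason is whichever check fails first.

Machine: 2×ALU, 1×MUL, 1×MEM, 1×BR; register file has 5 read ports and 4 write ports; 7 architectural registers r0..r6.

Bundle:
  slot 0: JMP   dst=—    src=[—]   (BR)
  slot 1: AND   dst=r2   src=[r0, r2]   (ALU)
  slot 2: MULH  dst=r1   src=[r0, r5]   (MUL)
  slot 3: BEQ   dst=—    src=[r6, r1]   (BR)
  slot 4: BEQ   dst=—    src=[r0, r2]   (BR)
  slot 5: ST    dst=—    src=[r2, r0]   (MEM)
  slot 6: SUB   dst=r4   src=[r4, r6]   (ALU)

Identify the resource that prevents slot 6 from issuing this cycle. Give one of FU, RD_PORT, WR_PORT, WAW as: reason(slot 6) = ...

slot 0 (BR): ISSUE — free A2,Mu1,Ld1,B0 rp5 wp4
slot 1 (ALU): ISSUE — free A1,Mu1,Ld1,B0 rp3 wp3
slot 2 (MUL): ISSUE — free A1,Mu0,Ld1,B0 rp1 wp2
slot 3 (BR): stall FU — free A1,Mu0,Ld1,B0 rp1 wp2
slot 4 (BR): stall FU — free A1,Mu0,Ld1,B0 rp1 wp2
slot 5 (MEM): stall RD_PORT — free A1,Mu0,Ld1,B0 rp1 wp2
slot 6 (ALU): stall RD_PORT — free A1,Mu0,Ld1,B0 rp1 wp2

reason(slot 6) = RD_PORT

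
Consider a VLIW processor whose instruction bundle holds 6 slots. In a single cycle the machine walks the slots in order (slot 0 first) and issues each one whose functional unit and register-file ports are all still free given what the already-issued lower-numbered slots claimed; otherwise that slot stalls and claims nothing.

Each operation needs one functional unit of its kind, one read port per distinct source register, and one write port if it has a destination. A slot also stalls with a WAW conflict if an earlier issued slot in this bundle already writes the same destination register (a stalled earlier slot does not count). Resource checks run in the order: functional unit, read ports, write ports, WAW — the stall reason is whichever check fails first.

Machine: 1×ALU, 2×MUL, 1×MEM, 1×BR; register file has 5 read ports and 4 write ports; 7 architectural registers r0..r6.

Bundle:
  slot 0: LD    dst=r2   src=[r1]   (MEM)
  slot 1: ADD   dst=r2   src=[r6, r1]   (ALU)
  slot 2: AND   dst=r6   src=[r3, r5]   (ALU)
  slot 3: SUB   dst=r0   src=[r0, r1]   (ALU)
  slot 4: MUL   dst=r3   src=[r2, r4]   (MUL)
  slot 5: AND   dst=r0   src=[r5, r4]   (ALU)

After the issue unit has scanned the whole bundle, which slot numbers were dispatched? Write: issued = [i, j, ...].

[0] MEM needs rd=1 wr=1: ok; after: ALU=1 MUL=2 MEM=0 BR=1, R=4, W=3
[1] ALU needs rd=2 wr=1: WAW; after: ALU=1 MUL=2 MEM=0 BR=1, R=4, W=3
[2] ALU needs rd=2 wr=1: ok; after: ALU=0 MUL=2 MEM=0 BR=1, R=2, W=2
[3] ALU needs rd=2 wr=1: FU; after: ALU=0 MUL=2 MEM=0 BR=1, R=2, W=2
[4] MUL needs rd=2 wr=1: ok; after: ALU=0 MUL=1 MEM=0 BR=1, R=0, W=1
[5] ALU needs rd=2 wr=1: FU; after: ALU=0 MUL=1 MEM=0 BR=1, R=0, W=1

issued = [0, 2, 4]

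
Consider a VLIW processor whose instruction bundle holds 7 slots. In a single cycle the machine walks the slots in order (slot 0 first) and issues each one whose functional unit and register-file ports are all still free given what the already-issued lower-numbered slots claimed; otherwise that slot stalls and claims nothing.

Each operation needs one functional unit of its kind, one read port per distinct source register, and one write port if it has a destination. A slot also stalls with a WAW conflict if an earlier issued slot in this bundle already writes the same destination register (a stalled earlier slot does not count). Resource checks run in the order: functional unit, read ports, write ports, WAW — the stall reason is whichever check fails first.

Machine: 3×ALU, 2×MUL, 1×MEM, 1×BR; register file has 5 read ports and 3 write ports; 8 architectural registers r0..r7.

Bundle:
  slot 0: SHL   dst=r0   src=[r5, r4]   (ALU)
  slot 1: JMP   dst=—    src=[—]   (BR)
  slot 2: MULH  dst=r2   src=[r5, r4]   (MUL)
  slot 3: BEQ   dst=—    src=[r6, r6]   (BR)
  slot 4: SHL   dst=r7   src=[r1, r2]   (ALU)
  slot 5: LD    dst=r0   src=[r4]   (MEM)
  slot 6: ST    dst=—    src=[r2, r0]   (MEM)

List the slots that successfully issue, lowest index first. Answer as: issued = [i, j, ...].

[0] ALU needs rd=2 wr=1: ok; after: ALU=2 MUL=2 MEM=1 BR=1, R=3, W=2
[1] BR needs rd=0 wr=0: ok; after: ALU=2 MUL=2 MEM=1 BR=0, R=3, W=2
[2] MUL needs rd=2 wr=1: ok; after: ALU=2 MUL=1 MEM=1 BR=0, R=1, W=1
[3] BR needs rd=1 wr=0: FU; after: ALU=2 MUL=1 MEM=1 BR=0, R=1, W=1
[4] ALU needs rd=2 wr=1: RD_PORT; after: ALU=2 MUL=1 MEM=1 BR=0, R=1, W=1
[5] MEM needs rd=1 wr=1: WAW; after: ALU=2 MUL=1 MEM=1 BR=0, R=1, W=1
[6] MEM needs rd=2 wr=0: RD_PORT; after: ALU=2 MUL=1 MEM=1 BR=0, R=1, W=1

issued = [0, 1, 2]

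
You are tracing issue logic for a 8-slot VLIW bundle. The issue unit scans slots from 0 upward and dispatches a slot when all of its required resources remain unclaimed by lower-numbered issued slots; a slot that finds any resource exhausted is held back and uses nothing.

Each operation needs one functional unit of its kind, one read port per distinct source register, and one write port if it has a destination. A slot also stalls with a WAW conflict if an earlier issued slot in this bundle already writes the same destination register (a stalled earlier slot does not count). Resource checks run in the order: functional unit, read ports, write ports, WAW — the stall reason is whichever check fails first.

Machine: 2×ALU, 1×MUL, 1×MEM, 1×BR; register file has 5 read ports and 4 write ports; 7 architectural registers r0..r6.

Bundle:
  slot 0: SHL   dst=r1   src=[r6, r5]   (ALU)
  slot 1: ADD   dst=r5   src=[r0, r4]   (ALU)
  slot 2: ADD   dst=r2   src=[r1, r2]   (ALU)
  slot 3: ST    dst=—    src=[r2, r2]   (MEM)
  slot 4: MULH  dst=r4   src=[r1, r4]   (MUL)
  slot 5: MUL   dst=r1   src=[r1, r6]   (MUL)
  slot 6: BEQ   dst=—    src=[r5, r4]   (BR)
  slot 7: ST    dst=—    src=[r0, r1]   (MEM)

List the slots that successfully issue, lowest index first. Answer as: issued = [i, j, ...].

issued = [0, 1, 3]

(0) want 1×ALU +2rd +1wr — yes → AL1|MU1|ME1|BR1|rd3|wr3
(1) want 1×ALU +2rd +1wr — yes → AL0|MU1|ME1|BR1|rd1|wr2
(2) want 1×ALU +2rd +1wr — FU → AL0|MU1|ME1|BR1|rd1|wr2
(3) want 1×MEM +1rd +0wr — yes → AL0|MU1|ME0|BR1|rd0|wr2
(4) want 1×MUL +2rd +1wr — RD_PORT → AL0|MU1|ME0|BR1|rd0|wr2
(5) want 1×MUL +2rd +1wr — RD_PORT → AL0|MU1|ME0|BR1|rd0|wr2
(6) want 1×BR +2rd +0wr — RD_PORT → AL0|MU1|ME0|BR1|rd0|wr2
(7) want 1×MEM +2rd +0wr — FU → AL0|MU1|ME0|BR1|rd0|wr2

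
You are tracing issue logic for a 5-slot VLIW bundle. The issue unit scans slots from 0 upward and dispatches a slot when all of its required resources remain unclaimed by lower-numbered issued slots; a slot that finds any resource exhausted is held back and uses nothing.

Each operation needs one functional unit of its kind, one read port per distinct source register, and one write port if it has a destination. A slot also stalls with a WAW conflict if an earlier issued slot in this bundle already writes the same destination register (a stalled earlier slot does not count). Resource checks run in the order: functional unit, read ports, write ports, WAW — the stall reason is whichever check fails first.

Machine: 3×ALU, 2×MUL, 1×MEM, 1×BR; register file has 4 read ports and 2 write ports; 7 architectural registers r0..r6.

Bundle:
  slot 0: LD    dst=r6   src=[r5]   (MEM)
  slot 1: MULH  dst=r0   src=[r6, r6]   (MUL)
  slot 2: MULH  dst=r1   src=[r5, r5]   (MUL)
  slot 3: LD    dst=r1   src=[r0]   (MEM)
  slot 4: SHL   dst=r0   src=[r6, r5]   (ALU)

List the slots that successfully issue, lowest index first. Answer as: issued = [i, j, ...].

issued = [0, 1]

(0) want 1×MEM +1rd +1wr — yes → AL3|MU2|ME0|BR1|rd3|wr1
(1) want 1×MUL +1rd +1wr — yes → AL3|MU1|ME0|BR1|rd2|wr0
(2) want 1×MUL +1rd +1wr — WR_PORT → AL3|MU1|ME0|BR1|rd2|wr0
(3) want 1×MEM +1rd +1wr — FU → AL3|MU1|ME0|BR1|rd2|wr0
(4) want 1×ALU +2rd +1wr — WR_PORT → AL3|MU1|ME0|BR1|rd2|wr0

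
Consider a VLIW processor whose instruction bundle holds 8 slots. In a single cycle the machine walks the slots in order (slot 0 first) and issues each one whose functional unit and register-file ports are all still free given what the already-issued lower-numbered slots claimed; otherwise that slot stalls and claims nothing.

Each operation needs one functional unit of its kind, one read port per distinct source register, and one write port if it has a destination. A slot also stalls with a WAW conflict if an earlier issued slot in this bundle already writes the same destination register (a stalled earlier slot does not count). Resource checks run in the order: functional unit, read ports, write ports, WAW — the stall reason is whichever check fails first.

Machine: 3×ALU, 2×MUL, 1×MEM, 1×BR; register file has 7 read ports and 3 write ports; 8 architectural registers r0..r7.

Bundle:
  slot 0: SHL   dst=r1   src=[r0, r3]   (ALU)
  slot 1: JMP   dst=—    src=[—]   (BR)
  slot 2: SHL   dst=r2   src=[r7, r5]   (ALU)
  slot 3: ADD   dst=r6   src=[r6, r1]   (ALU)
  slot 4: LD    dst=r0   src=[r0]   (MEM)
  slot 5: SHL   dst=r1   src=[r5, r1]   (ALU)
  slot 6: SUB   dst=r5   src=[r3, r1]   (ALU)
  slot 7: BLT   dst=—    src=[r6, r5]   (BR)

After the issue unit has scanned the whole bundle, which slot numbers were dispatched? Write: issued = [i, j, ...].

[0] ALU needs rd=2 wr=1: ok; after: ALU=2 MUL=2 MEM=1 BR=1, R=5, W=2
[1] BR needs rd=0 wr=0: ok; after: ALU=2 MUL=2 MEM=1 BR=0, R=5, W=2
[2] ALU needs rd=2 wr=1: ok; after: ALU=1 MUL=2 MEM=1 BR=0, R=3, W=1
[3] ALU needs rd=2 wr=1: ok; after: ALU=0 MUL=2 MEM=1 BR=0, R=1, W=0
[4] MEM needs rd=1 wr=1: WR_PORT; after: ALU=0 MUL=2 MEM=1 BR=0, R=1, W=0
[5] ALU needs rd=2 wr=1: FU; after: ALU=0 MUL=2 MEM=1 BR=0, R=1, W=0
[6] ALU needs rd=2 wr=1: FU; after: ALU=0 MUL=2 MEM=1 BR=0, R=1, W=0
[7] BR needs rd=2 wr=0: FU; after: ALU=0 MUL=2 MEM=1 BR=0, R=1, W=0

issued = [0, 1, 2, 3]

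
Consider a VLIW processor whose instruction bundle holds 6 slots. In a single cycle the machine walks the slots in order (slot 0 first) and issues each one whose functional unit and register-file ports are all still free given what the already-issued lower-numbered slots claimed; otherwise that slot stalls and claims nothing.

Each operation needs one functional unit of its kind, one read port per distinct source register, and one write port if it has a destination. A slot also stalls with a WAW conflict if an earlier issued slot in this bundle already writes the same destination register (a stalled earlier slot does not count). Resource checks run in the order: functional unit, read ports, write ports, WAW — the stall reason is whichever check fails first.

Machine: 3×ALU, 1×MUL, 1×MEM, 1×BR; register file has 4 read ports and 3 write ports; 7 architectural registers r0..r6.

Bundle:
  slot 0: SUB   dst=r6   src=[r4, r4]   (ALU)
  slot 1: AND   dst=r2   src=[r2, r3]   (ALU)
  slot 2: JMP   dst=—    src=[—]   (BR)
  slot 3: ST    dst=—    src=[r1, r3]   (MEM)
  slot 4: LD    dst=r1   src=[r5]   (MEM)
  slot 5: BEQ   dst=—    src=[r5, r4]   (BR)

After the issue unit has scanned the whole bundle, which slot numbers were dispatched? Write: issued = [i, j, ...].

  0. ALU→r6 ⇒ go  {2A/1Mu/1Ld/1B | 3r 2w}
  1. ALU→r2 ⇒ go  {1A/1Mu/1Ld/1B | 1r 1w}
  2. BR ⇒ go  {1A/1Mu/1Ld/0B | 1r 1w}
  3. MEM ⇒ no(RD_PORT)  {1A/1Mu/1Ld/0B | 1r 1w}
  4. MEM→r1 ⇒ go  {1A/1Mu/0Ld/0B | 0r 0w}
  5. BR ⇒ no(FU)  {1A/1Mu/0Ld/0B | 0r 0w}

issued = [0, 1, 2, 4]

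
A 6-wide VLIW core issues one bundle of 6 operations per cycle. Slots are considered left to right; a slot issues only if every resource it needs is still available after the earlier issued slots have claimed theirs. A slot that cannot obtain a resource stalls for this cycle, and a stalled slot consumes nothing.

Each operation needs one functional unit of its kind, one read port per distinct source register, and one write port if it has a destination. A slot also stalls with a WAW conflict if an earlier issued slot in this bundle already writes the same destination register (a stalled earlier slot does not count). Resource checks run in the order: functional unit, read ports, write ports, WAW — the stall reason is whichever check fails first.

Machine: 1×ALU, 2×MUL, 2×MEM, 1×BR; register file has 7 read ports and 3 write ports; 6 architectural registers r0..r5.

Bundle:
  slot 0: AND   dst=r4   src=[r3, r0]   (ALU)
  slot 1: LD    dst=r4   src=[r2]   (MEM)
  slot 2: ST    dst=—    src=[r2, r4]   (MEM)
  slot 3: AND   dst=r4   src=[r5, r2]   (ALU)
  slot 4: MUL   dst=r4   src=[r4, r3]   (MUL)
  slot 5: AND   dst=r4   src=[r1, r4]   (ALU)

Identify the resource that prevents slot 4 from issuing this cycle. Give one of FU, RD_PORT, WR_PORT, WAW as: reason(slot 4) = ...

reason(slot 4) = WAW

  0. ALU→r4 ⇒ go  {0A/2Mu/2Ld/1B | 5r 2w}
  1. MEM→r4 ⇒ no(WAW)  {0A/2Mu/2Ld/1B | 5r 2w}
  2. MEM ⇒ go  {0A/2Mu/1Ld/1B | 3r 2w}
  3. ALU→r4 ⇒ no(FU)  {0A/2Mu/1Ld/1B | 3r 2w}
  4. MUL→r4 ⇒ no(WAW)  {0A/2Mu/1Ld/1B | 3r 2w}
  5. ALU→r4 ⇒ no(FU)  {0A/2Mu/1Ld/1B | 3r 2w}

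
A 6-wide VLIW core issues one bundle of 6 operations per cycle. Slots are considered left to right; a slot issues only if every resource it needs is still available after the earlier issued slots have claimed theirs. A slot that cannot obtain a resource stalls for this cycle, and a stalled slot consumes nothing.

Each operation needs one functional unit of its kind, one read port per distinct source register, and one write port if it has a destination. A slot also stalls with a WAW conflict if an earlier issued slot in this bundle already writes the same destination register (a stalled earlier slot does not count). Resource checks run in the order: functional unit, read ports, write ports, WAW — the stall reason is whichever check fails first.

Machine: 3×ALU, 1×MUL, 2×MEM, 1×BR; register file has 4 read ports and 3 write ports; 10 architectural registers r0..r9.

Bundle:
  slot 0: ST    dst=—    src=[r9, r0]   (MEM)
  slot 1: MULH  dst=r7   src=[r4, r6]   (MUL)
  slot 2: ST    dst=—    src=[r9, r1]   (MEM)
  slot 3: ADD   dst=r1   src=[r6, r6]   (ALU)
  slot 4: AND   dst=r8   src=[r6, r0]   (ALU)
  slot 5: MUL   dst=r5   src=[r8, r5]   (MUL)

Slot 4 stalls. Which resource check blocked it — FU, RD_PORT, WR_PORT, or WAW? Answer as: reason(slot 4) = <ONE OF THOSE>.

(0) want 1×MEM +2rd +0wr — yes → AL3|MU1|ME1|BR1|rd2|wr3
(1) want 1×MUL +2rd +1wr — yes → AL3|MU0|ME1|BR1|rd0|wr2
(2) want 1×MEM +2rd +0wr — RD_PORT → AL3|MU0|ME1|BR1|rd0|wr2
(3) want 1×ALU +1rd +1wr — RD_PORT → AL3|MU0|ME1|BR1|rd0|wr2
(4) want 1×ALU +2rd +1wr — RD_PORT → AL3|MU0|ME1|BR1|rd0|wr2
(5) want 1×MUL +2rd +1wr — FU → AL3|MU0|ME1|BR1|rd0|wr2

reason(slot 4) = RD_PORT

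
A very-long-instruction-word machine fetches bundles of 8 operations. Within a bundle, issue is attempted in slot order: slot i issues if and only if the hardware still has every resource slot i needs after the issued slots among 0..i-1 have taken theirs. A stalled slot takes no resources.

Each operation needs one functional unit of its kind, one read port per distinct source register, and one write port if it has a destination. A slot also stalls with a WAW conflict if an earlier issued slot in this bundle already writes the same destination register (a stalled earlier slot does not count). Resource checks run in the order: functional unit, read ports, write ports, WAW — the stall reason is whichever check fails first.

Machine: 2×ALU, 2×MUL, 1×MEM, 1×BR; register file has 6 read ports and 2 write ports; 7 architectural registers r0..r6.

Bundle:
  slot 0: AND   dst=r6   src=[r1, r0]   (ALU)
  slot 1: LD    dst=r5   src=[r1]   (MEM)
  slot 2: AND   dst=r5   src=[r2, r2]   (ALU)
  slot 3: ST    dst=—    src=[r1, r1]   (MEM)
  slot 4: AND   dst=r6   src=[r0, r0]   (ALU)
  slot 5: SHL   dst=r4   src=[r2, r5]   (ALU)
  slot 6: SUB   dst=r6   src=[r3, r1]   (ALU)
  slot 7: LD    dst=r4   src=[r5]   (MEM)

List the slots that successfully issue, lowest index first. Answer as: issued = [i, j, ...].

issued = [0, 1]

slot 0 (ALU): ISSUE — free A1,Mu2,Ld1,B1 rp4 wp1
slot 1 (MEM): ISSUE — free A1,Mu2,Ld0,B1 rp3 wp0
slot 2 (ALU): stall WR_PORT — free A1,Mu2,Ld0,B1 rp3 wp0
slot 3 (MEM): stall FU — free A1,Mu2,Ld0,B1 rp3 wp0
slot 4 (ALU): stall WR_PORT — free A1,Mu2,Ld0,B1 rp3 wp0
slot 5 (ALU): stall WR_PORT — free A1,Mu2,Ld0,B1 rp3 wp0
slot 6 (ALU): stall WR_PORT — free A1,Mu2,Ld0,B1 rp3 wp0
slot 7 (MEM): stall FU — free A1,Mu2,Ld0,B1 rp3 wp0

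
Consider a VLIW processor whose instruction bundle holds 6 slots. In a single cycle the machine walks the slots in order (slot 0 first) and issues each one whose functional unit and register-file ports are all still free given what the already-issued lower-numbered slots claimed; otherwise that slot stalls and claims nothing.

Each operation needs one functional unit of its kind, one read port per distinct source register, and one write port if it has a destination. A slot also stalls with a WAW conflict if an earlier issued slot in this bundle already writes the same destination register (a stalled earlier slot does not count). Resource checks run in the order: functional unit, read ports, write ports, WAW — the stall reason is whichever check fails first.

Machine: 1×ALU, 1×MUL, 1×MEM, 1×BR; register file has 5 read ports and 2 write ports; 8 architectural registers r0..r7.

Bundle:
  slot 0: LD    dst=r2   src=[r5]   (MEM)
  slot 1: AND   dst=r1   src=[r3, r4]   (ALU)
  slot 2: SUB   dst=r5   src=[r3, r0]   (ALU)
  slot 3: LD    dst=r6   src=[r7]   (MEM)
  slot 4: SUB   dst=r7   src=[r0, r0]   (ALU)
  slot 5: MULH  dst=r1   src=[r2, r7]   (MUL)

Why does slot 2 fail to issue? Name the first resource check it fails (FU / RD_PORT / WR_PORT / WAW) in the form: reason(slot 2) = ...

reason(slot 2) = FU

  0. MEM→r2 ⇒ go  {1A/1Mu/0Ld/1B | 4r 1w}
  1. ALU→r1 ⇒ go  {0A/1Mu/0Ld/1B | 2r 0w}
  2. ALU→r5 ⇒ no(FU)  {0A/1Mu/0Ld/1B | 2r 0w}
  3. MEM→r6 ⇒ no(FU)  {0A/1Mu/0Ld/1B | 2r 0w}
  4. ALU→r7 ⇒ no(FU)  {0A/1Mu/0Ld/1B | 2r 0w}
  5. MUL→r1 ⇒ no(WR_PORT)  {0A/1Mu/0Ld/1B | 2r 0w}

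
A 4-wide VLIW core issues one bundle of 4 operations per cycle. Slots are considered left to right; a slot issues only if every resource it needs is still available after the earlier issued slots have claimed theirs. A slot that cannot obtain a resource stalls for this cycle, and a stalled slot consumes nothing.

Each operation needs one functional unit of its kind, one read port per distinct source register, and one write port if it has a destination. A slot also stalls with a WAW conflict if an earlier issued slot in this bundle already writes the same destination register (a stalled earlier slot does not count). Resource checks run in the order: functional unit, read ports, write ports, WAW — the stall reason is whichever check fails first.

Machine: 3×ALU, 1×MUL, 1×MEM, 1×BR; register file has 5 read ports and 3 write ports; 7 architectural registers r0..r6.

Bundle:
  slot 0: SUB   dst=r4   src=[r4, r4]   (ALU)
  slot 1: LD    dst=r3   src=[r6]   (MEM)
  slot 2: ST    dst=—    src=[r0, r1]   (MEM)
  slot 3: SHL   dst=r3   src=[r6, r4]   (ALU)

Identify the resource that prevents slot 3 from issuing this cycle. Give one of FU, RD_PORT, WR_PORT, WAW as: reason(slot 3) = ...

  0. ALU→r4 ⇒ go  {2A/1Mu/1Ld/1B | 4r 2w}
  1. MEM→r3 ⇒ go  {2A/1Mu/0Ld/1B | 3r 1w}
  2. MEM ⇒ no(FU)  {2A/1Mu/0Ld/1B | 3r 1w}
  3. ALU→r3 ⇒ no(WAW)  {2A/1Mu/0Ld/1B | 3r 1w}

reason(slot 3) = WAW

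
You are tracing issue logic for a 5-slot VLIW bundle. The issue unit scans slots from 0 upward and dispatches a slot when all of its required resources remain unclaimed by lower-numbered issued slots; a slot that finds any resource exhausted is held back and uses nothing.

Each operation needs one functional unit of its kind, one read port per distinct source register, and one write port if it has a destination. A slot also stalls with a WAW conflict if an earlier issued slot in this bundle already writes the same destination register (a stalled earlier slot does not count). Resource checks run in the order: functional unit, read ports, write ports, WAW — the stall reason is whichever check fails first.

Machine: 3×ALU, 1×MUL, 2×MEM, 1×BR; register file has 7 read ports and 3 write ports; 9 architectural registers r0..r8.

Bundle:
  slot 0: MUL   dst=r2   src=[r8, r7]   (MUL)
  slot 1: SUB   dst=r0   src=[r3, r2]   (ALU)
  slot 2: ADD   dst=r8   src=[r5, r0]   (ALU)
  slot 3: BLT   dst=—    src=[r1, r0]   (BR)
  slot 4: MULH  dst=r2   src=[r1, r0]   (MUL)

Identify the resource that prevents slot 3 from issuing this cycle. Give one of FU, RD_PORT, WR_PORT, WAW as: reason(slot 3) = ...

reason(slot 3) = RD_PORT

[0] MUL needs rd=2 wr=1: ok; after: ALU=3 MUL=0 MEM=2 BR=1, R=5, W=2
[1] ALU needs rd=2 wr=1: ok; after: ALU=2 MUL=0 MEM=2 BR=1, R=3, W=1
[2] ALU needs rd=2 wr=1: ok; after: ALU=1 MUL=0 MEM=2 BR=1, R=1, W=0
[3] BR needs rd=2 wr=0: RD_PORT; after: ALU=1 MUL=0 MEM=2 BR=1, R=1, W=0
[4] MUL needs rd=2 wr=1: FU; after: ALU=1 MUL=0 MEM=2 BR=1, R=1, W=0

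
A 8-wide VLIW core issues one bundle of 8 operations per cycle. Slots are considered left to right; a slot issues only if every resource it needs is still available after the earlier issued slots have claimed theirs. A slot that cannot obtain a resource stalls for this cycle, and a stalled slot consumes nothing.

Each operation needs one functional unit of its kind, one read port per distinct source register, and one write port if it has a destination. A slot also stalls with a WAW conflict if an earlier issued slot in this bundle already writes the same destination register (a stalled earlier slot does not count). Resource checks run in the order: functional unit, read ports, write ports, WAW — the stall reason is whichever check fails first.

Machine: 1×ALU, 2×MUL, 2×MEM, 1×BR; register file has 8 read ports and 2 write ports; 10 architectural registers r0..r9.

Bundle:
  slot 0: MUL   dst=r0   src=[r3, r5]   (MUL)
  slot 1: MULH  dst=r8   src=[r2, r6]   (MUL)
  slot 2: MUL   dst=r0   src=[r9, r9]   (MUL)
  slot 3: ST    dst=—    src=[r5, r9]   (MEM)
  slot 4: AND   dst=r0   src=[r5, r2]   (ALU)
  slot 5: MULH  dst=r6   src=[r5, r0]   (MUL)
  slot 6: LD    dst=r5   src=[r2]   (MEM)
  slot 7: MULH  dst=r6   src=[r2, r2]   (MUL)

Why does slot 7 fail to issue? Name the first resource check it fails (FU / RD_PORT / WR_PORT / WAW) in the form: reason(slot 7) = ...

reason(slot 7) = FU

#0 MUL src=r3,r5 dispatched  <A:1 Mu:1 Ld:2 B:1 rd:6 wr:1>
#1 MUL src=r2,r6 dispatched  <A:1 Mu:0 Ld:2 B:1 rd:4 wr:0>
#2 MUL src=r9,r9 held:FU  <A:1 Mu:0 Ld:2 B:1 rd:4 wr:0>
#3 MEM src=r5,r9 dispatched  <A:1 Mu:0 Ld:1 B:1 rd:2 wr:0>
#4 ALU src=r5,r2 held:WR_PORT  <A:1 Mu:0 Ld:1 B:1 rd:2 wr:0>
#5 MUL src=r5,r0 held:FU  <A:1 Mu:0 Ld:1 B:1 rd:2 wr:0>
#6 MEM src=r2 held:WR_PORT  <A:1 Mu:0 Ld:1 B:1 rd:2 wr:0>
#7 MUL src=r2,r2 held:FU  <A:1 Mu:0 Ld:1 B:1 rd:2 wr:0>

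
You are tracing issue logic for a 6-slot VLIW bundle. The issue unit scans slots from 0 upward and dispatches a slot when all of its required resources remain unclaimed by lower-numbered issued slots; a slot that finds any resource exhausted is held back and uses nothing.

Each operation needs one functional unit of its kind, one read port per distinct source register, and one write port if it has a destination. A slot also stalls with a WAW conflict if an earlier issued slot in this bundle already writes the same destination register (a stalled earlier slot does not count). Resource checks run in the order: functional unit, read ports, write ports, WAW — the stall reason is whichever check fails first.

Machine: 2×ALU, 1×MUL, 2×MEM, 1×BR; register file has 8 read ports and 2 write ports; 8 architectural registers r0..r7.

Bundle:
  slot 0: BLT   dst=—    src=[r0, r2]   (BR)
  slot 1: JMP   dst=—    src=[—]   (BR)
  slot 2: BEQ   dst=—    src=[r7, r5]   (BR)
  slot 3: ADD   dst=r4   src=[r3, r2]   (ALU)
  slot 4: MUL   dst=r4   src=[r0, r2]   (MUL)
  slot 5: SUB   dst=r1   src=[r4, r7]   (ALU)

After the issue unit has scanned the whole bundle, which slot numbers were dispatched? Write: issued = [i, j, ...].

issued = [0, 3, 5]

(0) want 1×BR +2rd +0wr — yes → AL2|MU1|ME2|BR0|rd6|wr2
(1) want 1×BR +0rd +0wr — FU → AL2|MU1|ME2|BR0|rd6|wr2
(2) want 1×BR +2rd +0wr — FU → AL2|MU1|ME2|BR0|rd6|wr2
(3) want 1×ALU +2rd +1wr — yes → AL1|MU1|ME2|BR0|rd4|wr1
(4) want 1×MUL +2rd +1wr — WAW → AL1|MU1|ME2|BR0|rd4|wr1
(5) want 1×ALU +2rd +1wr — yes → AL0|MU1|ME2|BR0|rd2|wr0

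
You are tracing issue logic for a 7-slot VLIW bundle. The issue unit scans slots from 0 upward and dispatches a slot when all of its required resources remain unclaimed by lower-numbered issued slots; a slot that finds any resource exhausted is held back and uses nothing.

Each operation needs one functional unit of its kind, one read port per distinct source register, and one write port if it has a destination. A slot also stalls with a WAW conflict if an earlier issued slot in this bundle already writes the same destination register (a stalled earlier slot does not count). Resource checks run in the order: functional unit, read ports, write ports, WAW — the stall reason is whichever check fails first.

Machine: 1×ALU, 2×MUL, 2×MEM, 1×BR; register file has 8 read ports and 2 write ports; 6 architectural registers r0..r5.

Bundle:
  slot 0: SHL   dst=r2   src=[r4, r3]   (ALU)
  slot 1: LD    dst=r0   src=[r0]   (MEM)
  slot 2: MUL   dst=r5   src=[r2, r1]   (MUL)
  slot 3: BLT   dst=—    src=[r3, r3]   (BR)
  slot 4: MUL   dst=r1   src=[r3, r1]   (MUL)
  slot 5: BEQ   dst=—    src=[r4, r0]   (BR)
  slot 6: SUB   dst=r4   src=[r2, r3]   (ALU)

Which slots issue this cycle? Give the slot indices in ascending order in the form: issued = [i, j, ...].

issued = [0, 1, 3]

(0) want 1×ALU +2rd +1wr — yes → AL0|MU2|ME2|BR1|rd6|wr1
(1) want 1×MEM +1rd +1wr — yes → AL0|MU2|ME1|BR1|rd5|wr0
(2) want 1×MUL +2rd +1wr — WR_PORT → AL0|MU2|ME1|BR1|rd5|wr0
(3) want 1×BR +1rd +0wr — yes → AL0|MU2|ME1|BR0|rd4|wr0
(4) want 1×MUL +2rd +1wr — WR_PORT → AL0|MU2|ME1|BR0|rd4|wr0
(5) want 1×BR +2rd +0wr — FU → AL0|MU2|ME1|BR0|rd4|wr0
(6) want 1×ALU +2rd +1wr — FU → AL0|MU2|ME1|BR0|rd4|wr0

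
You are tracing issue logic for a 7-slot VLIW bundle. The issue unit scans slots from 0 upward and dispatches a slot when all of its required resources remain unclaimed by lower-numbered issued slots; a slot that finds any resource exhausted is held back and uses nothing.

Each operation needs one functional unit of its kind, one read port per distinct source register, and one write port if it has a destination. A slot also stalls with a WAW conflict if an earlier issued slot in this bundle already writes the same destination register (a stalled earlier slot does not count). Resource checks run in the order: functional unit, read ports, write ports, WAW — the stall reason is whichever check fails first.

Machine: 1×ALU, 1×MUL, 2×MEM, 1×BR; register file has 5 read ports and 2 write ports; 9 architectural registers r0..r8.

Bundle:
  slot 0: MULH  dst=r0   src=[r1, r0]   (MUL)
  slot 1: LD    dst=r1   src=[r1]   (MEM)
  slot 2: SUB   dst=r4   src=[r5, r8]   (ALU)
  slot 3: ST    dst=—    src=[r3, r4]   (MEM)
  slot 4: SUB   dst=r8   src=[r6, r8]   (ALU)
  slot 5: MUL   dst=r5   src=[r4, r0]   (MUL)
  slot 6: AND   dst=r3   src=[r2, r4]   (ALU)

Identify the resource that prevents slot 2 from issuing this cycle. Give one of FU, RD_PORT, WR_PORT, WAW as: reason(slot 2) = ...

reason(slot 2) = WR_PORT

[0] MUL needs rd=2 wr=1: ok; after: ALU=1 MUL=0 MEM=2 BR=1, R=3, W=1
[1] MEM needs rd=1 wr=1: ok; after: ALU=1 MUL=0 MEM=1 BR=1, R=2, W=0
[2] ALU needs rd=2 wr=1: WR_PORT; after: ALU=1 MUL=0 MEM=1 BR=1, R=2, W=0
[3] MEM needs rd=2 wr=0: ok; after: ALU=1 MUL=0 MEM=0 BR=1, R=0, W=0
[4] ALU needs rd=2 wr=1: RD_PORT; after: ALU=1 MUL=0 MEM=0 BR=1, R=0, W=0
[5] MUL needs rd=2 wr=1: FU; after: ALU=1 MUL=0 MEM=0 BR=1, R=0, W=0
[6] ALU needs rd=2 wr=1: RD_PORT; after: ALU=1 MUL=0 MEM=0 BR=1, R=0, W=0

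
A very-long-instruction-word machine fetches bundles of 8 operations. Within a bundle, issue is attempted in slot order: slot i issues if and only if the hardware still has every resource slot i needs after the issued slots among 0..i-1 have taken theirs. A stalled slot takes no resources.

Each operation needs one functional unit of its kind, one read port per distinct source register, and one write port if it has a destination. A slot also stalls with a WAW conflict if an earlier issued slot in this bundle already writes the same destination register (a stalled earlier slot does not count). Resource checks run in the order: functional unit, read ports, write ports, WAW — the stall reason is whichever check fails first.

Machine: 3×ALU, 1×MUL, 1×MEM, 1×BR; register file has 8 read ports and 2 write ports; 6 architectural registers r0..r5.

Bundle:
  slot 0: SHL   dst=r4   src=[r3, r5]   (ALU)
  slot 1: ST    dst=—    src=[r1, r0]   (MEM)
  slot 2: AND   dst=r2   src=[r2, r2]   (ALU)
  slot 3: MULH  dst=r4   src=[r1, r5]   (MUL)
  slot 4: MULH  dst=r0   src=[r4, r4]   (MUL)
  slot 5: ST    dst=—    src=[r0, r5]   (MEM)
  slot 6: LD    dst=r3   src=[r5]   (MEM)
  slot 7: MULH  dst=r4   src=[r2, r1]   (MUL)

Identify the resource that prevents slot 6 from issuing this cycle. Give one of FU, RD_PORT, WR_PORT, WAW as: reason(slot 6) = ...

reason(slot 6) = FU

(0) want 1×ALU +2rd +1wr — yes → AL2|MU1|ME1|BR1|rd6|wr1
(1) want 1×MEM +2rd +0wr — yes → AL2|MU1|ME0|BR1|rd4|wr1
(2) want 1×ALU +1rd +1wr — yes → AL1|MU1|ME0|BR1|rd3|wr0
(3) want 1×MUL +2rd +1wr — WR_PORT → AL1|MU1|ME0|BR1|rd3|wr0
(4) want 1×MUL +1rd +1wr — WR_PORT → AL1|MU1|ME0|BR1|rd3|wr0
(5) want 1×MEM +2rd +0wr — FU → AL1|MU1|ME0|BR1|rd3|wr0
(6) want 1×MEM +1rd +1wr — FU → AL1|MU1|ME0|BR1|rd3|wr0
(7) want 1×MUL +2rd +1wr — WR_PORT → AL1|MU1|ME0|BR1|rd3|wr0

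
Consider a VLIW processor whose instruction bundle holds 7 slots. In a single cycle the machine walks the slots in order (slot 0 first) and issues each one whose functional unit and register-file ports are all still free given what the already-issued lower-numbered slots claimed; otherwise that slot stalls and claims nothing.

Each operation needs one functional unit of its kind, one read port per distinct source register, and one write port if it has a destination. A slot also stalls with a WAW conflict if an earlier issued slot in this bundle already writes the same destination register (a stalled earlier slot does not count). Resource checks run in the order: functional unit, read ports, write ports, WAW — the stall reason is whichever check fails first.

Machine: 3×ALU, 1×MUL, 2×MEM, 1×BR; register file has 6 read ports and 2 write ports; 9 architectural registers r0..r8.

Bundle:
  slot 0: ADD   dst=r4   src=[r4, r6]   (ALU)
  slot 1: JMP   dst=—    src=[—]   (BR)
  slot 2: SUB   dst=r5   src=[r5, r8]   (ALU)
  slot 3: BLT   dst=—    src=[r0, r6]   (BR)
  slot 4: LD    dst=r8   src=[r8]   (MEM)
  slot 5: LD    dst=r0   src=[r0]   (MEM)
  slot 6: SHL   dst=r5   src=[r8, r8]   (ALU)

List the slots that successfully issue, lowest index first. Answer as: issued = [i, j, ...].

issued = [0, 1, 2]

(0) want 1×ALU +2rd +1wr — yes → AL2|MU1|ME2|BR1|rd4|wr1
(1) want 1×BR +0rd +0wr — yes → AL2|MU1|ME2|BR0|rd4|wr1
(2) want 1×ALU +2rd +1wr — yes → AL1|MU1|ME2|BR0|rd2|wr0
(3) want 1×BR +2rd +0wr — FU → AL1|MU1|ME2|BR0|rd2|wr0
(4) want 1×MEM +1rd +1wr — WR_PORT → AL1|MU1|ME2|BR0|rd2|wr0
(5) want 1×MEM +1rd +1wr — WR_PORT → AL1|MU1|ME2|BR0|rd2|wr0
(6) want 1×ALU +1rd +1wr — WR_PORT → AL1|MU1|ME2|BR0|rd2|wr0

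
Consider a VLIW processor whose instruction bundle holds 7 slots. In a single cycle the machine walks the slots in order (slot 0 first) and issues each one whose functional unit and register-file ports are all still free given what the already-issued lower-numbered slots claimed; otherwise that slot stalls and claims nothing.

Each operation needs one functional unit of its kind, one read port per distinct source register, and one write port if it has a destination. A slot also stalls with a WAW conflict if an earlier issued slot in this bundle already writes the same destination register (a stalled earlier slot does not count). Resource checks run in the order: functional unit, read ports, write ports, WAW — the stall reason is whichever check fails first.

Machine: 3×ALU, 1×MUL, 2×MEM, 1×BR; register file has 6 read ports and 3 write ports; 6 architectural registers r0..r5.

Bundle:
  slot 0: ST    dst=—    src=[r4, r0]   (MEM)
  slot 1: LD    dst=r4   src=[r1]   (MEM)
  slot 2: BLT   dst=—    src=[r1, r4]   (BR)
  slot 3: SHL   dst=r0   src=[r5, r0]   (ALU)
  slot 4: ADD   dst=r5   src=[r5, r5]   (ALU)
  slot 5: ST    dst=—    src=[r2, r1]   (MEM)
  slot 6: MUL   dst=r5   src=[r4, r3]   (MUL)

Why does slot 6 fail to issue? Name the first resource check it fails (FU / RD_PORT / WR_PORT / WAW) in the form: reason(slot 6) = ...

  0. MEM ⇒ go  {3A/1Mu/1Ld/1B | 4r 3w}
  1. MEM→r4 ⇒ go  {3A/1Mu/0Ld/1B | 3r 2w}
  2. BR ⇒ go  {3A/1Mu/0Ld/0B | 1r 2w}
  3. ALU→r0 ⇒ no(RD_PORT)  {3A/1Mu/0Ld/0B | 1r 2w}
  4. ALU→r5 ⇒ go  {2A/1Mu/0Ld/0B | 0r 1w}
  5. MEM ⇒ no(FU)  {2A/1Mu/0Ld/0B | 0r 1w}
  6. MUL→r5 ⇒ no(RD_PORT)  {2A/1Mu/0Ld/0B | 0r 1w}

reason(slot 6) = RD_PORT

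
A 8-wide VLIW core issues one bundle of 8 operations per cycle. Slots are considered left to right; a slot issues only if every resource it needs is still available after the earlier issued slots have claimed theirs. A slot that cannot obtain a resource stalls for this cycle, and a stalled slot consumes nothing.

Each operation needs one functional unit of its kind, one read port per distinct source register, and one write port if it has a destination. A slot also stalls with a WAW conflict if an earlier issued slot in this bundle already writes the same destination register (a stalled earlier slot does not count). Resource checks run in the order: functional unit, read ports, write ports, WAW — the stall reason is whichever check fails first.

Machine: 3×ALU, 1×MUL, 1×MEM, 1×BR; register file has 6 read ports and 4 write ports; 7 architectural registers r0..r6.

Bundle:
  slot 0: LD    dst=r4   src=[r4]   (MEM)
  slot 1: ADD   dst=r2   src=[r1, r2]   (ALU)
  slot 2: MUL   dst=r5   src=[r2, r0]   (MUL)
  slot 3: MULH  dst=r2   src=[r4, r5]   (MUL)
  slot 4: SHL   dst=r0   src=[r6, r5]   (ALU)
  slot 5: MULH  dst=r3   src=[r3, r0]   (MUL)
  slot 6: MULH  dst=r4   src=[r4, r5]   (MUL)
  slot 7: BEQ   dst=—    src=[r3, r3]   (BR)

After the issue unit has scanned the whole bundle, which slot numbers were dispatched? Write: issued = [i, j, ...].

issued = [0, 1, 2, 7]

#0 MEM src=r4 dispatched  <A:3 Mu:1 Ld:0 B:1 rd:5 wr:3>
#1 ALU src=r1,r2 dispatched  <A:2 Mu:1 Ld:0 B:1 rd:3 wr:2>
#2 MUL src=r2,r0 dispatched  <A:2 Mu:0 Ld:0 B:1 rd:1 wr:1>
#3 MUL src=r4,r5 held:FU  <A:2 Mu:0 Ld:0 B:1 rd:1 wr:1>
#4 ALU src=r6,r5 held:RD_PORT  <A:2 Mu:0 Ld:0 B:1 rd:1 wr:1>
#5 MUL src=r3,r0 held:FU  <A:2 Mu:0 Ld:0 B:1 rd:1 wr:1>
#6 MUL src=r4,r5 held:FU  <A:2 Mu:0 Ld:0 B:1 rd:1 wr:1>
#7 BR src=r3,r3 dispatched  <A:2 Mu:0 Ld:0 B:0 rd:0 wr:1>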